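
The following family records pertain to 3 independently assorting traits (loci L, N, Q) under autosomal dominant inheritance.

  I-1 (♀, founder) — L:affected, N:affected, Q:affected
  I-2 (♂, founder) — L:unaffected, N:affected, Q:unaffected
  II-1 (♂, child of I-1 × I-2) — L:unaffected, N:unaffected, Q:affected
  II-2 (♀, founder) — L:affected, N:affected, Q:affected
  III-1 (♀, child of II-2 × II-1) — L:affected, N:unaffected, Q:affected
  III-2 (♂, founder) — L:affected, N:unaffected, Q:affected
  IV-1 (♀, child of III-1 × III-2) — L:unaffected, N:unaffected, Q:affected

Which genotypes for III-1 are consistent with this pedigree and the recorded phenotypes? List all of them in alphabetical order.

III-1 ∈ {Ll nn QQ, Ll nn Qq}

L/I-1 aff ·: Ll
L/I-2 un ·: ll
L/II-1 un I-1×I-2: ll
L/II-2 aff ·: Ll|LL
L/III-1 aff II-2×II-1: Ll
L/III-2 aff ·: Ll
L/IV-1 un III-1×III-2: ll
⇒ L over [I-1,I-2,II-1,II-2,III-1,III-2,IV-1]: 2 consistent
N/I-1 aff ·: Nn
N/I-2 aff ·: Nn
N/II-1 un I-1×I-2: nn
N/II-2 aff ·: Nn
N/III-1 un II-2×II-1: nn
N/III-2 un ·: nn
N/IV-1 un III-1×III-2: nn
⇒ N over [I-1,I-2,II-1,II-2,III-1,III-2,IV-1]: 1 consistent
Q/I-1 aff ·: Qq|QQ
Q/I-2 un ·: qq
Q/II-1 aff I-1×I-2: Qq
Q/II-2 aff ·: Qq|QQ
Q/III-1 aff II-2×II-1: Qq|QQ
Q/III-2 aff ·: Qq|QQ
Q/IV-1 aff III-1×III-2: Qq|QQ
⇒ Q over [I-1,I-2,II-1,II-2,III-1,III-2,IV-1]: 28 consistent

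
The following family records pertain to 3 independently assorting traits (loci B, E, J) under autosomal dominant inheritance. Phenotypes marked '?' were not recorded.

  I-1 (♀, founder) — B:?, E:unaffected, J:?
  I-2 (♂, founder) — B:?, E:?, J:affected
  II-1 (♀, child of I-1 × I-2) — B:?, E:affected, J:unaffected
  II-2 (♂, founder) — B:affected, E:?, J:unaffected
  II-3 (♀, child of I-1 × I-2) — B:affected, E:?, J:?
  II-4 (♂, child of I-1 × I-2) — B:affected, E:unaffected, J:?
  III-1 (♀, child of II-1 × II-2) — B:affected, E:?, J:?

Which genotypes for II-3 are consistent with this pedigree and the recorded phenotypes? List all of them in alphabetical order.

B/I-1 ? ·: bb|Bb|BB
B/I-2 ? ·: bb|Bb|BB
B/II-1 ? I-1×I-2: bb|Bb|BB
B/II-2 aff ·: Bb|BB
B/II-3 aff I-1×I-2: Bb|BB
B/II-4 aff I-1×I-2: Bb|BB
B/III-1 aff II-1×II-2: Bb|BB
⇒ B over [I-1,I-2,II-1,II-2,II-3,II-4,III-1]: 115 consistent
E/I-1 un ·: ee
E/I-2 ? ·: Ee
E/II-1 aff I-1×I-2: Ee
E/II-2 ? ·: ee|Ee|EE
E/II-3 ? I-1×I-2: ee|Ee
E/II-4 un I-1×I-2: ee
E/III-1 ? II-1×II-2: ee|Ee|EE
⇒ E over [I-1,I-2,II-1,II-2,II-3,II-4,III-1]: 14 consistent
J/I-1 ? ·: jj|Jj
J/I-2 aff ·: Jj
J/II-1 un I-1×I-2: jj
J/II-2 un ·: jj
J/II-3 ? I-1×I-2: jj|Jj|JJ
J/II-4 ? I-1×I-2: jj|Jj|JJ
J/III-1 ? II-1×II-2: jj
⇒ J over [I-1,I-2,II-1,II-2,II-3,II-4,III-1]: 13 consistent

II-3 ∈ {BB Ee JJ, BB Ee Jj, BB Ee jj, BB ee JJ, BB ee Jj, BB ee jj, Bb Ee JJ, Bb Ee Jj, Bb Ee jj, Bb ee JJ, Bb ee Jj, Bb ee jj}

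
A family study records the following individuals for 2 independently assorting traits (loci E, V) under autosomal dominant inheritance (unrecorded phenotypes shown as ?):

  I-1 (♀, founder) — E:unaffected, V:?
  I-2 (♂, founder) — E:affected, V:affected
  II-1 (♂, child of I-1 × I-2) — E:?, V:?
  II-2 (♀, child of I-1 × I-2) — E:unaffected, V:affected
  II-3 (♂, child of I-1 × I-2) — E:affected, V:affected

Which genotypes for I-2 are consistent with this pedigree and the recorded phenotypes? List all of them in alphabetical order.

I-2 ∈ {Ee VV, Ee Vv}

E/I-1 un ·: ee
E/I-2 aff ·: Ee
E/II-1 ? I-1×I-2: ee|Ee
E/II-2 un I-1×I-2: ee
E/II-3 aff I-1×I-2: Ee
⇒ E over [I-1,I-2,II-1,II-2,II-3]: 2 consistent
V/I-1 ? ·: vv|Vv|VV
V/I-2 aff ·: Vv|VV
V/II-1 ? I-1×I-2: vv|Vv|VV
V/II-2 aff I-1×I-2: Vv|VV
V/II-3 aff I-1×I-2: Vv|VV
⇒ V over [I-1,I-2,II-1,II-2,II-3]: 32 consistent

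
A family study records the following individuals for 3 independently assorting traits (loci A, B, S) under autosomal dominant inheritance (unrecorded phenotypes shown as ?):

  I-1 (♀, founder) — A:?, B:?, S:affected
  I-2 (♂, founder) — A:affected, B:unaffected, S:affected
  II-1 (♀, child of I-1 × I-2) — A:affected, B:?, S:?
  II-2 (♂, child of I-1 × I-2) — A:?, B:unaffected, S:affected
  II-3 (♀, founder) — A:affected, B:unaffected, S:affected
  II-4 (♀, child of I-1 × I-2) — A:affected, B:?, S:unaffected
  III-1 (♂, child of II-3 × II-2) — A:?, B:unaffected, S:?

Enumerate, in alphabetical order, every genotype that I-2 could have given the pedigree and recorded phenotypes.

I-2 ∈ {AA bb Ss, Aa bb Ss}

A/I-1 ? ·: aa|Aa|AA
A/I-2 aff ·: Aa|AA
A/II-1 aff I-1×I-2: Aa|AA
A/II-2 ? I-1×I-2: aa|Aa|AA
A/II-3 aff ·: Aa|AA
A/II-4 aff I-1×I-2: Aa|AA
A/III-1 ? II-3×II-2: aa|Aa|AA
⇒ A over [I-1,I-2,II-1,II-2,II-3,II-4,III-1]: 124 consistent
B/I-1 ? ·: bb|Bb
B/I-2 un ·: bb
B/II-1 ? I-1×I-2: bb|Bb
B/II-2 un I-1×I-2: bb
B/II-3 un ·: bb
B/II-4 ? I-1×I-2: bb|Bb
B/III-1 un II-3×II-2: bb
⇒ B over [I-1,I-2,II-1,II-2,II-3,II-4,III-1]: 5 consistent
S/I-1 aff ·: Ss
S/I-2 aff ·: Ss
S/II-1 ? I-1×I-2: ss|Ss|SS
S/II-2 aff I-1×I-2: Ss|SS
S/II-3 aff ·: Ss|SS
S/II-4 un I-1×I-2: ss
S/III-1 ? II-3×II-2: ss|Ss|SS
⇒ S over [I-1,I-2,II-1,II-2,II-3,II-4,III-1]: 24 consistent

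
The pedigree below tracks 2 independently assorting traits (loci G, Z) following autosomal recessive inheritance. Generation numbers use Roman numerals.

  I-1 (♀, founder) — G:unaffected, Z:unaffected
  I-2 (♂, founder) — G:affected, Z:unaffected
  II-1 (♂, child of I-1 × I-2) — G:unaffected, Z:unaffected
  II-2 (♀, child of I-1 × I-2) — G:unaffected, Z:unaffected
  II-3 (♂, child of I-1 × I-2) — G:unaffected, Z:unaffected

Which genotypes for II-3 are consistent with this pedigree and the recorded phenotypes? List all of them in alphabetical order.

G/I-1 un ·: GG|Gg
G/I-2 aff ·: gg
G/II-1 un I-1×I-2: Gg
G/II-2 un I-1×I-2: Gg
G/II-3 un I-1×I-2: Gg
⇒ G over [I-1,I-2,II-1,II-2,II-3]: 2 consistent
Z/I-1 un ·: ZZ|Zz
Z/I-2 un ·: ZZ|Zz
Z/II-1 un I-1×I-2: ZZ|Zz
Z/II-2 un I-1×I-2: ZZ|Zz
Z/II-3 un I-1×I-2: ZZ|Zz
⇒ Z over [I-1,I-2,II-1,II-2,II-3]: 25 consistent

II-3 ∈ {Gg ZZ, Gg Zz}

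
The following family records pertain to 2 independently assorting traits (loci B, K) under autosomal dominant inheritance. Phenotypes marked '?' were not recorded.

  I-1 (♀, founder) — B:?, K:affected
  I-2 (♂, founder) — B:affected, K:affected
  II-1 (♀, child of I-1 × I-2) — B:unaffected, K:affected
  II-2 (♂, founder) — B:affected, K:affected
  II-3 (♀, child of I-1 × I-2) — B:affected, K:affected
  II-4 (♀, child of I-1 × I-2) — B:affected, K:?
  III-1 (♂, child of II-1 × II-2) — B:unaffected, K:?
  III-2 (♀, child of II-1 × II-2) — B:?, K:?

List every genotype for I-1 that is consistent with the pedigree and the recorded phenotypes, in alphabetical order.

I-1 ∈ {Bb KK, Bb Kk, bb KK, bb Kk}

B/I-1 ? ·: bb|Bb
B/I-2 aff ·: Bb
B/II-1 un I-1×I-2: bb
B/II-2 aff ·: Bb
B/II-3 aff I-1×I-2: Bb|BB
B/II-4 aff I-1×I-2: Bb|BB
B/III-1 un II-1×II-2: bb
B/III-2 ? II-1×II-2: bb|Bb
⇒ B over [I-1,I-2,II-1,II-2,II-3,II-4,III-1,III-2]: 10 consistent
K/I-1 aff ·: Kk|KK
K/I-2 aff ·: Kk|KK
K/II-1 aff I-1×I-2: Kk|KK
K/II-2 aff ·: Kk|KK
K/II-3 aff I-1×I-2: Kk|KK
K/II-4 ? I-1×I-2: kk|Kk|KK
K/III-1 ? II-1×II-2: kk|Kk|KK
K/III-2 ? II-1×II-2: kk|Kk|KK
⇒ K over [I-1,I-2,II-1,II-2,II-3,II-4,III-1,III-2]: 257 consistent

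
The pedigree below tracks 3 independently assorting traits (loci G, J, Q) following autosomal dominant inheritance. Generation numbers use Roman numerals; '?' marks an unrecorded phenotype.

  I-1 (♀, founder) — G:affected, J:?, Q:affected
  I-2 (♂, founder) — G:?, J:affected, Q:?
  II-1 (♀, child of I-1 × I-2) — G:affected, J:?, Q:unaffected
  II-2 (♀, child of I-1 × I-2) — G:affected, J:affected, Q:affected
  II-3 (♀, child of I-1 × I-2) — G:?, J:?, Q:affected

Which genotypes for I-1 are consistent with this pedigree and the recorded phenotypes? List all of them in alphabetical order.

G/I-1 aff ·: Gg|GG
G/I-2 ? ·: gg|Gg|GG
G/II-1 aff I-1×I-2: Gg|GG
G/II-2 aff I-1×I-2: Gg|GG
G/II-3 ? I-1×I-2: gg|Gg|GG
⇒ G over [I-1,I-2,II-1,II-2,II-3]: 32 consistent
J/I-1 ? ·: jj|Jj|JJ
J/I-2 aff ·: Jj|JJ
J/II-1 ? I-1×I-2: jj|Jj|JJ
J/II-2 aff I-1×I-2: Jj|JJ
J/II-3 ? I-1×I-2: jj|Jj|JJ
⇒ J over [I-1,I-2,II-1,II-2,II-3]: 40 consistent
Q/I-1 aff ·: Qq
Q/I-2 ? ·: qq|Qq
Q/II-1 un I-1×I-2: qq
Q/II-2 aff I-1×I-2: Qq|QQ
Q/II-3 aff I-1×I-2: Qq|QQ
⇒ Q over [I-1,I-2,II-1,II-2,II-3]: 5 consistent

I-1 ∈ {GG JJ Qq, GG Jj Qq, GG jj Qq, Gg JJ Qq, Gg Jj Qq, Gg jj Qq}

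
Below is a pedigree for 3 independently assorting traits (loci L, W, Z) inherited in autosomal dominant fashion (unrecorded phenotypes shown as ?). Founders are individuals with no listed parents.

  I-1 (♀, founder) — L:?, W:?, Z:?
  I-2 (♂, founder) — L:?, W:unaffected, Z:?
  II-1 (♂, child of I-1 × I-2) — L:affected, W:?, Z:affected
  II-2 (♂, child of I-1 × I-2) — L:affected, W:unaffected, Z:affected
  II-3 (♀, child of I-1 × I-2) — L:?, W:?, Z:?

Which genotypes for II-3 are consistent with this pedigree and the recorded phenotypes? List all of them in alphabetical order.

II-3 ∈ {LL Ww ZZ, LL Ww Zz, LL Ww zz, LL ww ZZ, LL ww Zz, LL ww zz, Ll Ww ZZ, Ll Ww Zz, Ll Ww zz, Ll ww ZZ, Ll ww Zz, Ll ww zz, ll Ww ZZ, ll Ww Zz, ll Ww zz, ll ww ZZ, ll ww Zz, ll ww zz}

L/I-1 ? ·: ll|Ll|LL
L/I-2 ? ·: ll|Ll|LL
L/II-1 aff I-1×I-2: Ll|LL
L/II-2 aff I-1×I-2: Ll|LL
L/II-3 ? I-1×I-2: ll|Ll|LL
⇒ L over [I-1,I-2,II-1,II-2,II-3]: 35 consistent
W/I-1 ? ·: ww|Ww
W/I-2 un ·: ww
W/II-1 ? I-1×I-2: ww|Ww
W/II-2 un I-1×I-2: ww
W/II-3 ? I-1×I-2: ww|Ww
⇒ W over [I-1,I-2,II-1,II-2,II-3]: 5 consistent
Z/I-1 ? ·: zz|Zz|ZZ
Z/I-2 ? ·: zz|Zz|ZZ
Z/II-1 aff I-1×I-2: Zz|ZZ
Z/II-2 aff I-1×I-2: Zz|ZZ
Z/II-3 ? I-1×I-2: zz|Zz|ZZ
⇒ Z over [I-1,I-2,II-1,II-2,II-3]: 35 consistent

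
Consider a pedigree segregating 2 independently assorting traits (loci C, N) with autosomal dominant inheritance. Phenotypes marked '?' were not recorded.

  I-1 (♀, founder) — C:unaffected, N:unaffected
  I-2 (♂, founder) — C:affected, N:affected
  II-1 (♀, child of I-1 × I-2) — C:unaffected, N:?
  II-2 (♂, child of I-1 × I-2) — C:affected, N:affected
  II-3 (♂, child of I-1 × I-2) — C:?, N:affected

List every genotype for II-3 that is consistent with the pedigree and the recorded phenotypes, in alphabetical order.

C/I-1 un ·: cc
C/I-2 aff ·: Cc
C/II-1 un I-1×I-2: cc
C/II-2 aff I-1×I-2: Cc
C/II-3 ? I-1×I-2: cc|Cc
⇒ C over [I-1,I-2,II-1,II-2,II-3]: 2 consistent
N/I-1 un ·: nn
N/I-2 aff ·: Nn|NN
N/II-1 ? I-1×I-2: nn|Nn
N/II-2 aff I-1×I-2: Nn
N/II-3 aff I-1×I-2: Nn
⇒ N over [I-1,I-2,II-1,II-2,II-3]: 3 consistent

II-3 ∈ {Cc Nn, cc Nn}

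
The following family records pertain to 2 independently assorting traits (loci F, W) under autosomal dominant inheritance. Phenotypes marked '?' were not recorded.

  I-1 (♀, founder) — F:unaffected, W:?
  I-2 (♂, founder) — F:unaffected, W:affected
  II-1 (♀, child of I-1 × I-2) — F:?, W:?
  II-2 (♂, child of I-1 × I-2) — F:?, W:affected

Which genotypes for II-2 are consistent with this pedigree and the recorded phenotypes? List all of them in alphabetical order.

F/I-1 un ·: ff
F/I-2 un ·: ff
F/II-1 ? I-1×I-2: ff
F/II-2 ? I-1×I-2: ff
⇒ F over [I-1,I-2,II-1,II-2]: 1 consistent
W/I-1 ? ·: ww|Ww|WW
W/I-2 aff ·: Ww|WW
W/II-1 ? I-1×I-2: ww|Ww|WW
W/II-2 aff I-1×I-2: Ww|WW
⇒ W over [I-1,I-2,II-1,II-2]: 18 consistent

II-2 ∈ {ff WW, ff Ww}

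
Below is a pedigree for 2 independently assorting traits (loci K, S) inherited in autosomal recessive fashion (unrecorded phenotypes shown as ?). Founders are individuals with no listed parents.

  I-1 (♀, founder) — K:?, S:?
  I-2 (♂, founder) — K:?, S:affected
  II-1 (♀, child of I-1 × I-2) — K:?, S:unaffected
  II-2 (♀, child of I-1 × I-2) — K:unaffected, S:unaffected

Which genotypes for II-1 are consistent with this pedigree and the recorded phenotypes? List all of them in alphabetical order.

II-1 ∈ {KK Ss, Kk Ss, kk Ss}

K/I-1 ? ·: KK|Kk|kk
K/I-2 ? ·: KK|Kk|kk
K/II-1 ? I-1×I-2: KK|Kk|kk
K/II-2 un I-1×I-2: KK|Kk
⇒ K over [I-1,I-2,II-1,II-2]: 21 consistent
S/I-1 ? ·: SS|Ss
S/I-2 aff ·: ss
S/II-1 un I-1×I-2: Ss
S/II-2 un I-1×I-2: Ss
⇒ S over [I-1,I-2,II-1,II-2]: 2 consistent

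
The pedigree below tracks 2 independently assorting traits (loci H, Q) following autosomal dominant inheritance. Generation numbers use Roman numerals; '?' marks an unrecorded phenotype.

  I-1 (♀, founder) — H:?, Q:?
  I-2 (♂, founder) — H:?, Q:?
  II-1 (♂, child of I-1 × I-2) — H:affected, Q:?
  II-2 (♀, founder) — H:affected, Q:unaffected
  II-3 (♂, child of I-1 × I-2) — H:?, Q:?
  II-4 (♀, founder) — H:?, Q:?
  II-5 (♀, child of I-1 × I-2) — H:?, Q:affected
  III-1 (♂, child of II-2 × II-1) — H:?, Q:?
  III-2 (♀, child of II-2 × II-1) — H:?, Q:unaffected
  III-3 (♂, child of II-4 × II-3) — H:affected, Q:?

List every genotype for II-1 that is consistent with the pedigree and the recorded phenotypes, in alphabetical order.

II-1 ∈ {HH Qq, HH qq, Hh Qq, Hh qq}

H/I-1 ? ·: hh|Hh|HH
H/I-2 ? ·: hh|Hh|HH
H/II-1 aff I-1×I-2: Hh|HH
H/II-2 aff ·: Hh|HH
H/II-3 ? I-1×I-2: hh|Hh|HH
H/II-4 ? ·: hh|Hh|HH
H/II-5 ? I-1×I-2: hh|Hh|HH
H/III-1 ? II-2×II-1: hh|Hh|HH
H/III-2 ? II-2×II-1: hh|Hh|HH
H/III-3 aff II-4×II-3: Hh|HH
⇒ H over [I-1,I-2,II-1,II-2,II-3,II-4,II-5,III-1,III-2,III-3]: 1756 consistent
Q/I-1 ? ·: qq|Qq|QQ
Q/I-2 ? ·: qq|Qq|QQ
Q/II-1 ? I-1×I-2: qq|Qq
Q/II-2 un ·: qq
Q/II-3 ? I-1×I-2: qq|Qq|QQ
Q/II-4 ? ·: qq|Qq|QQ
Q/II-5 aff I-1×I-2: Qq|QQ
Q/III-1 ? II-2×II-1: qq|Qq
Q/III-2 un II-2×II-1: qq
Q/III-3 ? II-4×II-3: qq|Qq|QQ
⇒ Q over [I-1,I-2,II-1,II-2,II-3,II-4,II-5,III-1,III-2,III-3]: 272 consistent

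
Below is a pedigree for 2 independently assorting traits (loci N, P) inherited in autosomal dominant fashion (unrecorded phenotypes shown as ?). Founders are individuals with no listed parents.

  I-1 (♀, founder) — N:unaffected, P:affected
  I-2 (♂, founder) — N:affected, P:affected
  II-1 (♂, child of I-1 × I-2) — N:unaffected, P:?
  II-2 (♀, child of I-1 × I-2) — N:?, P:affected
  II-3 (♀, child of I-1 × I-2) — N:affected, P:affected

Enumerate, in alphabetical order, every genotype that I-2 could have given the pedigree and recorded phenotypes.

I-2 ∈ {Nn PP, Nn Pp}

N/I-1 un ·: nn
N/I-2 aff ·: Nn
N/II-1 un I-1×I-2: nn
N/II-2 ? I-1×I-2: nn|Nn
N/II-3 aff I-1×I-2: Nn
⇒ N over [I-1,I-2,II-1,II-2,II-3]: 2 consistent
P/I-1 aff ·: Pp|PP
P/I-2 aff ·: Pp|PP
P/II-1 ? I-1×I-2: pp|Pp|PP
P/II-2 aff I-1×I-2: Pp|PP
P/II-3 aff I-1×I-2: Pp|PP
⇒ P over [I-1,I-2,II-1,II-2,II-3]: 29 consistent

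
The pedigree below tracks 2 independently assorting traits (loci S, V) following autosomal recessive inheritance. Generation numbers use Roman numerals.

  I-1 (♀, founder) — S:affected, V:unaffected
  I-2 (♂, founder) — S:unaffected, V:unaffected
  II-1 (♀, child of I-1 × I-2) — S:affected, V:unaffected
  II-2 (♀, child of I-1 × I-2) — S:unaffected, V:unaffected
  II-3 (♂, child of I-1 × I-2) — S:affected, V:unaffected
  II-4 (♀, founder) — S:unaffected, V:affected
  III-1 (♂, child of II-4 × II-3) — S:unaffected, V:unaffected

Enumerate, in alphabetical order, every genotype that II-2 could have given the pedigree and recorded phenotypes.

S/I-1 aff ·: ss
S/I-2 un ·: Ss
S/II-1 aff I-1×I-2: ss
S/II-2 un I-1×I-2: Ss
S/II-3 aff I-1×I-2: ss
S/II-4 un ·: SS|Ss
S/III-1 un II-4×II-3: Ss
⇒ S over [I-1,I-2,II-1,II-2,II-3,II-4,III-1]: 2 consistent
V/I-1 un ·: VV|Vv
V/I-2 un ·: VV|Vv
V/II-1 un I-1×I-2: VV|Vv
V/II-2 un I-1×I-2: VV|Vv
V/II-3 un I-1×I-2: VV|Vv
V/II-4 aff ·: vv
V/III-1 un II-4×II-3: Vv
⇒ V over [I-1,I-2,II-1,II-2,II-3,II-4,III-1]: 25 consistent

II-2 ∈ {Ss VV, Ss Vv}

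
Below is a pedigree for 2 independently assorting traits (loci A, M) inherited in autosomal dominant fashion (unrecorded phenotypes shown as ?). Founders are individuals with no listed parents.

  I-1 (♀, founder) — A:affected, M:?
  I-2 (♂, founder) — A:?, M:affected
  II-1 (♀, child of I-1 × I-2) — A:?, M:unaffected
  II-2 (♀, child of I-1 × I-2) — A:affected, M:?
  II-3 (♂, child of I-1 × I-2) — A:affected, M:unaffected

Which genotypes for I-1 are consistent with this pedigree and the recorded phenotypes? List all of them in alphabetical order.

I-1 ∈ {AA Mm, AA mm, Aa Mm, Aa mm}

A/I-1 aff ·: Aa|AA
A/I-2 ? ·: aa|Aa|AA
A/II-1 ? I-1×I-2: aa|Aa|AA
A/II-2 aff I-1×I-2: Aa|AA
A/II-3 aff I-1×I-2: Aa|AA
⇒ A over [I-1,I-2,II-1,II-2,II-3]: 32 consistent
M/I-1 ? ·: mm|Mm
M/I-2 aff ·: Mm
M/II-1 un I-1×I-2: mm
M/II-2 ? I-1×I-2: mm|Mm|MM
M/II-3 un I-1×I-2: mm
⇒ M over [I-1,I-2,II-1,II-2,II-3]: 5 consistent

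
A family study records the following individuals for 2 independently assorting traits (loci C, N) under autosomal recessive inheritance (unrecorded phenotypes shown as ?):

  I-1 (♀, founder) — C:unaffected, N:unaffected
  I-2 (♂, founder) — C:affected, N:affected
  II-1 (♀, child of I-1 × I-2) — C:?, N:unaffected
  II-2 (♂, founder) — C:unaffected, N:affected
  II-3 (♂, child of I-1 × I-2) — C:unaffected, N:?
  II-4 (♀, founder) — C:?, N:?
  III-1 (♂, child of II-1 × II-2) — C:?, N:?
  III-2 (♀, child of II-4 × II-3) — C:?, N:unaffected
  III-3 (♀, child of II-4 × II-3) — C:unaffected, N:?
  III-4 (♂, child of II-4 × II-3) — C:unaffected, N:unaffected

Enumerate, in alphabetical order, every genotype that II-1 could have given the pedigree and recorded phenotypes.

C/I-1 un ·: CC|Cc
C/I-2 aff ·: cc
C/II-1 ? I-1×I-2: Cc|cc
C/II-2 un ·: CC|Cc
C/II-3 un I-1×I-2: Cc
C/II-4 ? ·: CC|Cc|cc
C/III-1 ? II-1×II-2: CC|Cc|cc
C/III-2 ? II-4×II-3: CC|Cc|cc
C/III-3 un II-4×II-3: CC|Cc
C/III-4 un II-4×II-3: CC|Cc
⇒ C over [I-1,I-2,II-1,II-2,II-3,II-4,III-1,III-2,III-3,III-4]: 286 consistent
N/I-1 un ·: NN|Nn
N/I-2 aff ·: nn
N/II-1 un I-1×I-2: Nn
N/II-2 aff ·: nn
N/II-3 ? I-1×I-2: Nn|nn
N/II-4 ? ·: NN|Nn|nn
N/III-1 ? II-1×II-2: Nn|nn
N/III-2 un II-4×II-3: NN|Nn
N/III-3 ? II-4×II-3: NN|Nn|nn
N/III-4 un II-4×II-3: NN|Nn
⇒ N over [I-1,I-2,II-1,II-2,II-3,II-4,III-1,III-2,III-3,III-4]: 94 consistent

II-1 ∈ {Cc Nn, cc Nn}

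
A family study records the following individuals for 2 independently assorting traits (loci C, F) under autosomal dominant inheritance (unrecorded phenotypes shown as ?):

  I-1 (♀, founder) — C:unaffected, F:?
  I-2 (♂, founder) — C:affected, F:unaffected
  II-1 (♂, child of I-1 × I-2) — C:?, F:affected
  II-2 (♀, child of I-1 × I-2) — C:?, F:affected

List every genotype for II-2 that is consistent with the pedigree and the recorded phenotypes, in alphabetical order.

II-2 ∈ {Cc Ff, cc Ff}

C/I-1 un ·: cc
C/I-2 aff ·: Cc|CC
C/II-1 ? I-1×I-2: cc|Cc
C/II-2 ? I-1×I-2: cc|Cc
⇒ C over [I-1,I-2,II-1,II-2]: 5 consistent
F/I-1 ? ·: Ff|FF
F/I-2 un ·: ff
F/II-1 aff I-1×I-2: Ff
F/II-2 aff I-1×I-2: Ff
⇒ F over [I-1,I-2,II-1,II-2]: 2 consistent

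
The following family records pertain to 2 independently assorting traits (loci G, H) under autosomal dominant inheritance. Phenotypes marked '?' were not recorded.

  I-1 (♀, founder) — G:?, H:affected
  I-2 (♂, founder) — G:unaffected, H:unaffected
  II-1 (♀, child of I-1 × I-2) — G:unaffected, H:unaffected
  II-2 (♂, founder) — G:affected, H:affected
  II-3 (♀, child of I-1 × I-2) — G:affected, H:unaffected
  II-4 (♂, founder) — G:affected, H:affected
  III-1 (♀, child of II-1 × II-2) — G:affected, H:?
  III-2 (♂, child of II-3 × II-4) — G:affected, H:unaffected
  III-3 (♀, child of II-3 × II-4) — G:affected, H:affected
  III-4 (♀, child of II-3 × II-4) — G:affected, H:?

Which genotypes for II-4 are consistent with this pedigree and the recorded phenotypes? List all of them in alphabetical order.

II-4 ∈ {GG Hh, Gg Hh}

G/I-1 ? ·: Gg
G/I-2 un ·: gg
G/II-1 un I-1×I-2: gg
G/II-2 aff ·: Gg|GG
G/II-3 aff I-1×I-2: Gg
G/II-4 aff ·: Gg|GG
G/III-1 aff II-1×II-2: Gg
G/III-2 aff II-3×II-4: Gg|GG
G/III-3 aff II-3×II-4: Gg|GG
G/III-4 aff II-3×II-4: Gg|GG
⇒ G over [I-1,I-2,II-1,II-2,II-3,II-4,III-1,III-2,III-3,III-4]: 32 consistent
H/I-1 aff ·: Hh
H/I-2 un ·: hh
H/II-1 un I-1×I-2: hh
H/II-2 aff ·: Hh|HH
H/II-3 un I-1×I-2: hh
H/II-4 aff ·: Hh
H/III-1 ? II-1×II-2: hh|Hh
H/III-2 un II-3×II-4: hh
H/III-3 aff II-3×II-4: Hh
H/III-4 ? II-3×II-4: hh|Hh
⇒ H over [I-1,I-2,II-1,II-2,II-3,II-4,III-1,III-2,III-3,III-4]: 6 consistent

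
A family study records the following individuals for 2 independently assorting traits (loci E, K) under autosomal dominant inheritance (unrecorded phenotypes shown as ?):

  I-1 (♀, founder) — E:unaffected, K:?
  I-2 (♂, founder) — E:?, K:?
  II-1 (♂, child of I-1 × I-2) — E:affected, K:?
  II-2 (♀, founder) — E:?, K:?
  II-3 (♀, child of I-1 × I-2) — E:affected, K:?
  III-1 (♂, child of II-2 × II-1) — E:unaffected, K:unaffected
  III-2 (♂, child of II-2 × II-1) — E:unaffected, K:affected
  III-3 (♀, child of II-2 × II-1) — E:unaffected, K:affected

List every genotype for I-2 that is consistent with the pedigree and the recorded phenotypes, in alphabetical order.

I-2 ∈ {EE KK, EE Kk, EE kk, Ee KK, Ee Kk, Ee kk}

E/I-1 un ·: ee
E/I-2 ? ·: Ee|EE
E/II-1 aff I-1×I-2: Ee
E/II-2 ? ·: ee|Ee
E/II-3 aff I-1×I-2: Ee
E/III-1 un II-2×II-1: ee
E/III-2 un II-2×II-1: ee
E/III-3 un II-2×II-1: ee
⇒ E over [I-1,I-2,II-1,II-2,II-3,III-1,III-2,III-3]: 4 consistent
K/I-1 ? ·: kk|Kk|KK
K/I-2 ? ·: kk|Kk|KK
K/II-1 ? I-1×I-2: kk|Kk
K/II-2 ? ·: kk|Kk
K/II-3 ? I-1×I-2: kk|Kk|KK
K/III-1 un II-2×II-1: kk
K/III-2 aff II-2×II-1: Kk|KK
K/III-3 aff II-2×II-1: Kk|KK
⇒ K over [I-1,I-2,II-1,II-2,II-3,III-1,III-2,III-3]: 73 consistent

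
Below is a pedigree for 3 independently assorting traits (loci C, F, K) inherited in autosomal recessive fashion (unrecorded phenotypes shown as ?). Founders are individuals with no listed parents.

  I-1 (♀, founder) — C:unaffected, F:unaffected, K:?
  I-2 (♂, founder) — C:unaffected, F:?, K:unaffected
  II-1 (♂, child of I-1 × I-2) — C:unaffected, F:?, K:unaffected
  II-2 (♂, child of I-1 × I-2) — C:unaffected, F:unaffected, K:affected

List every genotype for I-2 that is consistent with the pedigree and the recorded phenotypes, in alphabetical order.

C/I-1 un ·: CC|Cc
C/I-2 un ·: CC|Cc
C/II-1 un I-1×I-2: CC|Cc
C/II-2 un I-1×I-2: CC|Cc
⇒ C over [I-1,I-2,II-1,II-2]: 13 consistent
F/I-1 un ·: FF|Ff
F/I-2 ? ·: FF|Ff|ff
F/II-1 ? I-1×I-2: FF|Ff|ff
F/II-2 un I-1×I-2: FF|Ff
⇒ F over [I-1,I-2,II-1,II-2]: 18 consistent
K/I-1 ? ·: Kk|kk
K/I-2 un ·: Kk
K/II-1 un I-1×I-2: KK|Kk
K/II-2 aff I-1×I-2: kk
⇒ K over [I-1,I-2,II-1,II-2]: 3 consistent

I-2 ∈ {CC FF Kk, CC Ff Kk, CC ff Kk, Cc FF Kk, Cc Ff Kk, Cc ff Kk}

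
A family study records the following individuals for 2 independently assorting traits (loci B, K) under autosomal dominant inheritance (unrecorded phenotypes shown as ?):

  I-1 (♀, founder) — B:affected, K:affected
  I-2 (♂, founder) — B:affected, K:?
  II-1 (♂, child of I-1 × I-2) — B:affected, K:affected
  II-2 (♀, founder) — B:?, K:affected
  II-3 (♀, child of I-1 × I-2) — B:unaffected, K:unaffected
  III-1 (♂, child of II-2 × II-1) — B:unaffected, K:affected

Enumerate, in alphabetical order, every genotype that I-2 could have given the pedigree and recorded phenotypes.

B/I-1 aff ·: Bb
B/I-2 aff ·: Bb
B/II-1 aff I-1×I-2: Bb
B/II-2 ? ·: bb|Bb
B/II-3 un I-1×I-2: bb
B/III-1 un II-2×II-1: bb
⇒ B over [I-1,I-2,II-1,II-2,II-3,III-1]: 2 consistent
K/I-1 aff ·: Kk
K/I-2 ? ·: kk|Kk
K/II-1 aff I-1×I-2: Kk|KK
K/II-2 aff ·: Kk|KK
K/II-3 un I-1×I-2: kk
K/III-1 aff II-2×II-1: Kk|KK
⇒ K over [I-1,I-2,II-1,II-2,II-3,III-1]: 11 consistent

I-2 ∈ {Bb Kk, Bb kk}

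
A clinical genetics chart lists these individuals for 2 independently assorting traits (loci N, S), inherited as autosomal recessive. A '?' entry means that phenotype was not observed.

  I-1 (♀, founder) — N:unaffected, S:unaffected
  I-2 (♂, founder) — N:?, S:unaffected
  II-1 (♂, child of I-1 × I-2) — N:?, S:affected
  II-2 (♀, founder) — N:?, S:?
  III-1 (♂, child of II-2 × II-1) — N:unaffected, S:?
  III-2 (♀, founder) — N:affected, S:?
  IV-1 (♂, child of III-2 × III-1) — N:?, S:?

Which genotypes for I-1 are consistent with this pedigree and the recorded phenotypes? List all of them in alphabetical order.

I-1 ∈ {NN Ss, Nn Ss}

N/I-1 un ·: NN|Nn
N/I-2 ? ·: NN|Nn|nn
N/II-1 ? I-1×I-2: NN|Nn|nn
N/II-2 ? ·: NN|Nn|nn
N/III-1 un II-2×II-1: NN|Nn
N/III-2 aff ·: nn
N/IV-1 ? III-2×III-1: Nn|nn
⇒ N over [I-1,I-2,II-1,II-2,III-1,III-2,IV-1]: 72 consistent
S/I-1 un ·: Ss
S/I-2 un ·: Ss
S/II-1 aff I-1×I-2: ss
S/II-2 ? ·: SS|Ss|ss
S/III-1 ? II-2×II-1: Ss|ss
S/III-2 ? ·: SS|Ss|ss
S/IV-1 ? III-2×III-1: SS|Ss|ss
⇒ S over [I-1,I-2,II-1,II-2,III-1,III-2,IV-1]: 22 consistent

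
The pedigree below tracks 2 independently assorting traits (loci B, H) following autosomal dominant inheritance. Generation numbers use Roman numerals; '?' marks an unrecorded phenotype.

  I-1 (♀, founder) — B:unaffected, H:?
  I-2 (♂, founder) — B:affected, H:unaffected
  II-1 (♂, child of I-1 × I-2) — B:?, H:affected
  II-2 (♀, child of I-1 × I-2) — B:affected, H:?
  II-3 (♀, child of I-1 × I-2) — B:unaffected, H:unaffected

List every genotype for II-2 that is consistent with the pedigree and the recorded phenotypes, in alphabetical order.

B/I-1 un ·: bb
B/I-2 aff ·: Bb
B/II-1 ? I-1×I-2: bb|Bb
B/II-2 aff I-1×I-2: Bb
B/II-3 un I-1×I-2: bb
⇒ B over [I-1,I-2,II-1,II-2,II-3]: 2 consistent
H/I-1 ? ·: Hh
H/I-2 un ·: hh
H/II-1 aff I-1×I-2: Hh
H/II-2 ? I-1×I-2: hh|Hh
H/II-3 un I-1×I-2: hh
⇒ H over [I-1,I-2,II-1,II-2,II-3]: 2 consistent

II-2 ∈ {Bb Hh, Bb hh}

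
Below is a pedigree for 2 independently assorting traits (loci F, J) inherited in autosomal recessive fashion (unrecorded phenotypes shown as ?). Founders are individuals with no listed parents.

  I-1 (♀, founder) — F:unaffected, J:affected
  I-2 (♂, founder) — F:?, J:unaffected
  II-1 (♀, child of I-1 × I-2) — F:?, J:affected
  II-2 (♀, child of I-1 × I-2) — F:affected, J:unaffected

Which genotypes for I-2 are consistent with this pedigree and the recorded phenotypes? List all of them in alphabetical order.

I-2 ∈ {Ff Jj, ff Jj}

F/I-1 un ·: Ff
F/I-2 ? ·: Ff|ff
F/II-1 ? I-1×I-2: FF|Ff|ff
F/II-2 aff I-1×I-2: ff
⇒ F over [I-1,I-2,II-1,II-2]: 5 consistent
J/I-1 aff ·: jj
J/I-2 un ·: Jj
J/II-1 aff I-1×I-2: jj
J/II-2 un I-1×I-2: Jj
⇒ J over [I-1,I-2,II-1,II-2]: 1 consistent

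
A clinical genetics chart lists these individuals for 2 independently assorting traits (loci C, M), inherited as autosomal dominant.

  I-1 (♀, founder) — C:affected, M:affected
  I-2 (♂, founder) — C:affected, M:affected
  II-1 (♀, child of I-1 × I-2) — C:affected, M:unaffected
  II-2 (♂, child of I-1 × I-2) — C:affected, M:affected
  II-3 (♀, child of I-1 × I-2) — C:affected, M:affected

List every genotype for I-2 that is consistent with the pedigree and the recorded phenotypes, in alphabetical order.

C/I-1 aff ·: Cc|CC
C/I-2 aff ·: Cc|CC
C/II-1 aff I-1×I-2: Cc|CC
C/II-2 aff I-1×I-2: Cc|CC
C/II-3 aff I-1×I-2: Cc|CC
⇒ C over [I-1,I-2,II-1,II-2,II-3]: 25 consistent
M/I-1 aff ·: Mm
M/I-2 aff ·: Mm
M/II-1 un I-1×I-2: mm
M/II-2 aff I-1×I-2: Mm|MM
M/II-3 aff I-1×I-2: Mm|MM
⇒ M over [I-1,I-2,II-1,II-2,II-3]: 4 consistent

I-2 ∈ {CC Mm, Cc Mm}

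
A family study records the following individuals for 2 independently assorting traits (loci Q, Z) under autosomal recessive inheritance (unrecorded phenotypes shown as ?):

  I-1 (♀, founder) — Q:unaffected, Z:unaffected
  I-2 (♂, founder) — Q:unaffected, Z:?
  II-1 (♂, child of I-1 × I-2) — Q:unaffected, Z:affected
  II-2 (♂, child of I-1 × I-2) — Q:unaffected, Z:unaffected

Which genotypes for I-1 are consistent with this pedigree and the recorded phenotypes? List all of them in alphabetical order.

I-1 ∈ {QQ Zz, Qq Zz}

Q/I-1 un ·: QQ|Qq
Q/I-2 un ·: QQ|Qq
Q/II-1 un I-1×I-2: QQ|Qq
Q/II-2 un I-1×I-2: QQ|Qq
⇒ Q over [I-1,I-2,II-1,II-2]: 13 consistent
Z/I-1 un ·: Zz
Z/I-2 ? ·: Zz|zz
Z/II-1 aff I-1×I-2: zz
Z/II-2 un I-1×I-2: ZZ|Zz
⇒ Z over [I-1,I-2,II-1,II-2]: 3 consistent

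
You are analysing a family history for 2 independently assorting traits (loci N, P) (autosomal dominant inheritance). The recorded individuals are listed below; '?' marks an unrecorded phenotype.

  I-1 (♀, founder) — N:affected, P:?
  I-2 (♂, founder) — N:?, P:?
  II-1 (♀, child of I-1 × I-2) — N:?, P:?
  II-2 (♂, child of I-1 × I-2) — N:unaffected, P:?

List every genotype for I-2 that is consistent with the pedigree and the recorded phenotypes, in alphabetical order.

N/I-1 aff ·: Nn
N/I-2 ? ·: nn|Nn
N/II-1 ? I-1×I-2: nn|Nn|NN
N/II-2 un I-1×I-2: nn
⇒ N over [I-1,I-2,II-1,II-2]: 5 consistent
P/I-1 ? ·: pp|Pp|PP
P/I-2 ? ·: pp|Pp|PP
P/II-1 ? I-1×I-2: pp|Pp|PP
P/II-2 ? I-1×I-2: pp|Pp|PP
⇒ P over [I-1,I-2,II-1,II-2]: 29 consistent

I-2 ∈ {Nn PP, Nn Pp, Nn pp, nn PP, nn Pp, nn pp}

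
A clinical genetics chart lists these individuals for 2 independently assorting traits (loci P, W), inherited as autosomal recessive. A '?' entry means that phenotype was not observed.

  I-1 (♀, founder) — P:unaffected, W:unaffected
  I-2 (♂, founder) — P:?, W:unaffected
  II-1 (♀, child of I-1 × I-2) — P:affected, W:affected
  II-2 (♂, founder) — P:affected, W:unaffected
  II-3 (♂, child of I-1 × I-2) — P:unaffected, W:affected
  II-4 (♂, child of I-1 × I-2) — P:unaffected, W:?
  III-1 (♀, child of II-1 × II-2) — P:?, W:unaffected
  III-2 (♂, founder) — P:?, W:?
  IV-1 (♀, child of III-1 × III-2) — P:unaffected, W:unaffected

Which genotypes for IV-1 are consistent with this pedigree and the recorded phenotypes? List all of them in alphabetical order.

P/I-1 un ·: Pp
P/I-2 ? ·: Pp|pp
P/II-1 aff I-1×I-2: pp
P/II-2 aff ·: pp
P/II-3 un I-1×I-2: PP|Pp
P/II-4 un I-1×I-2: PP|Pp
P/III-1 ? II-1×II-2: pp
P/III-2 ? ·: PP|Pp
P/IV-1 un III-1×III-2: Pp
⇒ P over [I-1,I-2,II-1,II-2,II-3,II-4,III-1,III-2,IV-1]: 10 consistent
W/I-1 un ·: Ww
W/I-2 un ·: Ww
W/II-1 aff I-1×I-2: ww
W/II-2 un ·: WW|Ww
W/II-3 aff I-1×I-2: ww
W/II-4 ? I-1×I-2: WW|Ww|ww
W/III-1 un II-1×II-2: Ww
W/III-2 ? ·: WW|Ww|ww
W/IV-1 un III-1×III-2: WW|Ww
⇒ W over [I-1,I-2,II-1,II-2,II-3,II-4,III-1,III-2,IV-1]: 30 consistent

IV-1 ∈ {Pp WW, Pp Ww}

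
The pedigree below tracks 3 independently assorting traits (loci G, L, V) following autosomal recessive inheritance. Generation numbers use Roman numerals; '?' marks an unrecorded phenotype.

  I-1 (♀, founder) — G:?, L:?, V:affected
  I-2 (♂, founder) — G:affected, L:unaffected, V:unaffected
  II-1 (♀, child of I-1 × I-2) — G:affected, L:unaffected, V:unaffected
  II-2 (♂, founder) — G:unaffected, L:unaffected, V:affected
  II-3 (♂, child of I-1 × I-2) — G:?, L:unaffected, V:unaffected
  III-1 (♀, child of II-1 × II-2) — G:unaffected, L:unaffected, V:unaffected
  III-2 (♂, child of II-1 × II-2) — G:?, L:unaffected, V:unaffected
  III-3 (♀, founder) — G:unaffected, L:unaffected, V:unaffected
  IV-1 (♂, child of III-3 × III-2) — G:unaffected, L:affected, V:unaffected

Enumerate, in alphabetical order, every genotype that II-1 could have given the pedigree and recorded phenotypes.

II-1 ∈ {gg LL Vv, gg Ll Vv}

G/I-1 ? ·: Gg|gg
G/I-2 aff ·: gg
G/II-1 aff I-1×I-2: gg
G/II-2 un ·: GG|Gg
G/II-3 ? I-1×I-2: Gg|gg
G/III-1 un II-1×II-2: Gg
G/III-2 ? II-1×II-2: Gg|gg
G/III-3 un ·: GG|Gg
G/IV-1 un III-3×III-2: GG|Gg
⇒ G over [I-1,I-2,II-1,II-2,II-3,III-1,III-2,III-3,IV-1]: 30 consistent
L/I-1 ? ·: LL|Ll|ll
L/I-2 un ·: LL|Ll
L/II-1 un I-1×I-2: LL|Ll
L/II-2 un ·: LL|Ll
L/II-3 un I-1×I-2: LL|Ll
L/III-1 un II-1×II-2: LL|Ll
L/III-2 un II-1×II-2: Ll
L/III-3 un ·: Ll
L/IV-1 aff III-3×III-2: ll
⇒ L over [I-1,I-2,II-1,II-2,II-3,III-1,III-2,III-3,IV-1]: 46 consistent
V/I-1 aff ·: vv
V/I-2 un ·: VV|Vv
V/II-1 un I-1×I-2: Vv
V/II-2 aff ·: vv
V/II-3 un I-1×I-2: Vv
V/III-1 un II-1×II-2: Vv
V/III-2 un II-1×II-2: Vv
V/III-3 un ·: VV|Vv
V/IV-1 un III-3×III-2: VV|Vv
⇒ V over [I-1,I-2,II-1,II-2,II-3,III-1,III-2,III-3,IV-1]: 8 consistent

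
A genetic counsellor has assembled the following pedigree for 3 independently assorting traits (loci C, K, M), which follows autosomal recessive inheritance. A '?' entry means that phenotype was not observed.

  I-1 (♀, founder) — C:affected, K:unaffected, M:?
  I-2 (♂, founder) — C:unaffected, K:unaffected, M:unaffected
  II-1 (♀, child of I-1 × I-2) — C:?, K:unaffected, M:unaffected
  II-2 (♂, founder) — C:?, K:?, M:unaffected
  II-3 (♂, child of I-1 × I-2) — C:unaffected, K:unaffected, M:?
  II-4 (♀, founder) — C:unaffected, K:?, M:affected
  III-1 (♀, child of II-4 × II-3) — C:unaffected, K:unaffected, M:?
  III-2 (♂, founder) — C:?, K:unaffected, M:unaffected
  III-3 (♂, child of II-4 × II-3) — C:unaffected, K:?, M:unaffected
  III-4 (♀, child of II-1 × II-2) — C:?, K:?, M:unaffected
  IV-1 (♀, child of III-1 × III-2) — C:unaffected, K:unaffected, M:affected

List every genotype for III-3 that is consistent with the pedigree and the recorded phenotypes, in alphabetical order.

III-3 ∈ {CC KK Mm, CC Kk Mm, CC kk Mm, Cc KK Mm, Cc Kk Mm, Cc kk Mm}

C/I-1 aff ·: cc
C/I-2 un ·: CC|Cc
C/II-1 ? I-1×I-2: Cc|cc
C/II-2 ? ·: CC|Cc|cc
C/II-3 un I-1×I-2: Cc
C/II-4 un ·: CC|Cc
C/III-1 un II-4×II-3: CC|Cc
C/III-2 ? ·: CC|Cc|cc
C/III-3 un II-4×II-3: CC|Cc
C/III-4 ? II-1×II-2: CC|Cc|cc
C/IV-1 un III-1×III-2: CC|Cc
⇒ C over [I-1,I-2,II-1,II-2,II-3,II-4,III-1,III-2,III-3,III-4,IV-1]: 648 consistent
K/I-1 un ·: KK|Kk
K/I-2 un ·: KK|Kk
K/II-1 un I-1×I-2: KK|Kk
K/II-2 ? ·: KK|Kk|kk
K/II-3 un I-1×I-2: KK|Kk
K/II-4 ? ·: KK|Kk|kk
K/III-1 un II-4×II-3: KK|Kk
K/III-2 un ·: KK|Kk
K/III-3 ? II-4×II-3: KK|Kk|kk
K/III-4 ? II-1×II-2: KK|Kk|kk
K/IV-1 un III-1×III-2: KK|Kk
⇒ K over [I-1,I-2,II-1,II-2,II-3,II-4,III-1,III-2,III-3,III-4,IV-1]: 2196 consistent
M/I-1 ? ·: MM|Mm|mm
M/I-2 un ·: MM|Mm
M/II-1 un I-1×I-2: MM|Mm
M/II-2 un ·: MM|Mm
M/II-3 ? I-1×I-2: MM|Mm
M/II-4 aff ·: mm
M/III-1 ? II-4×II-3: Mm|mm
M/III-2 un ·: Mm
M/III-3 un II-4×II-3: Mm
M/III-4 un II-1×II-2: MM|Mm
M/IV-1 aff III-1×III-2: mm
⇒ M over [I-1,I-2,II-1,II-2,II-3,II-4,III-1,III-2,III-3,III-4,IV-1]: 82 consistent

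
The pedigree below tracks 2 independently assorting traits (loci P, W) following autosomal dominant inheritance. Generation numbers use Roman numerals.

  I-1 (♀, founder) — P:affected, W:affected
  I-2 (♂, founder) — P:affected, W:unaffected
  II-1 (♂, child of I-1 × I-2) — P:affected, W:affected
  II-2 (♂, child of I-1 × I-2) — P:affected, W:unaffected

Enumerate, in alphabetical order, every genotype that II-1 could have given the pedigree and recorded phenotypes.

II-1 ∈ {PP Ww, Pp Ww}

P/I-1 aff ·: Pp|PP
P/I-2 aff ·: Pp|PP
P/II-1 aff I-1×I-2: Pp|PP
P/II-2 aff I-1×I-2: Pp|PP
⇒ P over [I-1,I-2,II-1,II-2]: 13 consistent
W/I-1 aff ·: Ww
W/I-2 un ·: ww
W/II-1 aff I-1×I-2: Ww
W/II-2 un I-1×I-2: ww
⇒ W over [I-1,I-2,II-1,II-2]: 1 consistent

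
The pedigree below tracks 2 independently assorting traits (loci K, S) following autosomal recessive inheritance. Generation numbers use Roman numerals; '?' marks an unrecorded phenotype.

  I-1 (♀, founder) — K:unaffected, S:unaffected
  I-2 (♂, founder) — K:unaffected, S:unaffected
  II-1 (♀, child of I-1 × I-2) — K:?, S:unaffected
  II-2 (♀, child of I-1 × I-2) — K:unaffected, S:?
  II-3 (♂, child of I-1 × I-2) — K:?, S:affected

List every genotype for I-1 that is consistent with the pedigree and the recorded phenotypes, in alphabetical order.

K/I-1 un ·: KK|Kk
K/I-2 un ·: KK|Kk
K/II-1 ? I-1×I-2: KK|Kk|kk
K/II-2 un I-1×I-2: KK|Kk
K/II-3 ? I-1×I-2: KK|Kk|kk
⇒ K over [I-1,I-2,II-1,II-2,II-3]: 35 consistent
S/I-1 un ·: Ss
S/I-2 un ·: Ss
S/II-1 un I-1×I-2: SS|Ss
S/II-2 ? I-1×I-2: SS|Ss|ss
S/II-3 aff I-1×I-2: ss
⇒ S over [I-1,I-2,II-1,II-2,II-3]: 6 consistent

I-1 ∈ {KK Ss, Kk Ss}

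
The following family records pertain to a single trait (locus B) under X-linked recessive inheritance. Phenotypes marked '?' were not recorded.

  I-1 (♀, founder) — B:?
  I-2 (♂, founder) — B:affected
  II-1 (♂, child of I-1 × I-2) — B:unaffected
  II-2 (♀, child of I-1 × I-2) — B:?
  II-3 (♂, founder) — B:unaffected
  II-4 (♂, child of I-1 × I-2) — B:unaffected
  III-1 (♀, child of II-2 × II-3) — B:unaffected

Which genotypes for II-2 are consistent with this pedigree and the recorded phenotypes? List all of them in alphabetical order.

B/I-1 ? ·: X^BX^B|X^BX^b
B/I-2 aff ·: X^bY
B/II-1 un I-1×I-2: X^BY
B/II-2 ? I-1×I-2: X^BX^b|X^bX^b
B/II-3 un ·: X^BY
B/II-4 un I-1×I-2: X^BY
B/III-1 un II-2×II-3: X^BX^B|X^BX^b
⇒ B over [I-1,I-2,II-1,II-2,II-3,II-4,III-1]: 5 consistent

II-2 ∈ {X^BX^b, X^bX^b}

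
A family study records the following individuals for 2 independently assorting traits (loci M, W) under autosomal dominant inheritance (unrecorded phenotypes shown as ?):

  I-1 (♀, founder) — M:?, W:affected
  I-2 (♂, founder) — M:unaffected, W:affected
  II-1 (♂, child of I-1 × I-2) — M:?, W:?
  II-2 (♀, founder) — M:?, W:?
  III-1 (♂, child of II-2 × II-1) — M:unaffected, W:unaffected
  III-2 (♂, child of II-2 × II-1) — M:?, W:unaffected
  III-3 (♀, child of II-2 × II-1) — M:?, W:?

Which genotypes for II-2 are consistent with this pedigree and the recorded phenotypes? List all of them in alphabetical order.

II-2 ∈ {Mm Ww, Mm ww, mm Ww, mm ww}

M/I-1 ? ·: mm|Mm|MM
M/I-2 un ·: mm
M/II-1 ? I-1×I-2: mm|Mm
M/II-2 ? ·: mm|Mm
M/III-1 un II-2×II-1: mm
M/III-2 ? II-2×II-1: mm|Mm|MM
M/III-3 ? II-2×II-1: mm|Mm|MM
⇒ M over [I-1,I-2,II-1,II-2,III-1,III-2,III-3]: 36 consistent
W/I-1 aff ·: Ww|WW
W/I-2 aff ·: Ww|WW
W/II-1 ? I-1×I-2: ww|Ww
W/II-2 ? ·: ww|Ww
W/III-1 un II-2×II-1: ww
W/III-2 un II-2×II-1: ww
W/III-3 ? II-2×II-1: ww|Ww|WW
⇒ W over [I-1,I-2,II-1,II-2,III-1,III-2,III-3]: 18 consistent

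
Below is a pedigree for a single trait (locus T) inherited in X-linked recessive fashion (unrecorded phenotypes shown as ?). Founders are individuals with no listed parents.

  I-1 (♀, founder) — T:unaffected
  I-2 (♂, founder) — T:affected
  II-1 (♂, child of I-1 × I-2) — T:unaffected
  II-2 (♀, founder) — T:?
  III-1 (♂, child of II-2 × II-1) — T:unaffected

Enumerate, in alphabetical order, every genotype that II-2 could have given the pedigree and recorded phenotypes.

II-2 ∈ {X^TX^T, X^TX^t}

T/I-1 un ·: X^TX^T|X^TX^t
T/I-2 aff ·: X^tY
T/II-1 un I-1×I-2: X^TY
T/II-2 ? ·: X^TX^T|X^TX^t
T/III-1 un II-2×II-1: X^TY
⇒ T over [I-1,I-2,II-1,II-2,III-1]: 4 consistent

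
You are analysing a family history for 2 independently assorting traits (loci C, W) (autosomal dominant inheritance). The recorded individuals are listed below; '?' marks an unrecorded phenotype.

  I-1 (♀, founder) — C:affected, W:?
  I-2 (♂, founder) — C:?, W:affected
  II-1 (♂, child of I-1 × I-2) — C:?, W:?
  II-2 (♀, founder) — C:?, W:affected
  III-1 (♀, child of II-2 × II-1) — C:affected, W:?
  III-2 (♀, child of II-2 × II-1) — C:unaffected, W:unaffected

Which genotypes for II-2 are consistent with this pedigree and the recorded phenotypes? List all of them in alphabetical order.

II-2 ∈ {Cc Ww, cc Ww}

C/I-1 aff ·: Cc|CC
C/I-2 ? ·: cc|Cc|CC
C/II-1 ? I-1×I-2: cc|Cc
C/II-2 ? ·: cc|Cc
C/III-1 aff II-2×II-1: Cc|CC
C/III-2 un II-2×II-1: cc
⇒ C over [I-1,I-2,II-1,II-2,III-1,III-2]: 17 consistent
W/I-1 ? ·: ww|Ww|WW
W/I-2 aff ·: Ww|WW
W/II-1 ? I-1×I-2: ww|Ww
W/II-2 aff ·: Ww
W/III-1 ? II-2×II-1: ww|Ww|WW
W/III-2 un II-2×II-1: ww
⇒ W over [I-1,I-2,II-1,II-2,III-1,III-2]: 19 consistent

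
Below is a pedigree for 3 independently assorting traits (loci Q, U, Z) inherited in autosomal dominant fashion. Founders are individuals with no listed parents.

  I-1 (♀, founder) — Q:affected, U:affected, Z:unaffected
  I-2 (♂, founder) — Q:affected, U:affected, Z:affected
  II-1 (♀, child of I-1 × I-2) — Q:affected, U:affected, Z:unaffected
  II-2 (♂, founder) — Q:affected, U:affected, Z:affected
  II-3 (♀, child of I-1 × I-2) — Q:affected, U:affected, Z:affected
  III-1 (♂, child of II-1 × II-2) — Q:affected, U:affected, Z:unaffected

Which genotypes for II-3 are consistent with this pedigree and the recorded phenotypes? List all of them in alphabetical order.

Q/I-1 aff ·: Qq|QQ
Q/I-2 aff ·: Qq|QQ
Q/II-1 aff I-1×I-2: Qq|QQ
Q/II-2 aff ·: Qq|QQ
Q/II-3 aff I-1×I-2: Qq|QQ
Q/III-1 aff II-1×II-2: Qq|QQ
⇒ Q over [I-1,I-2,II-1,II-2,II-3,III-1]: 45 consistent
U/I-1 aff ·: Uu|UU
U/I-2 aff ·: Uu|UU
U/II-1 aff I-1×I-2: Uu|UU
U/II-2 aff ·: Uu|UU
U/II-3 aff I-1×I-2: Uu|UU
U/III-1 aff II-1×II-2: Uu|UU
⇒ U over [I-1,I-2,II-1,II-2,II-3,III-1]: 45 consistent
Z/I-1 un ·: zz
Z/I-2 aff ·: Zz
Z/II-1 un I-1×I-2: zz
Z/II-2 aff ·: Zz
Z/II-3 aff I-1×I-2: Zz
Z/III-1 un II-1×II-2: zz
⇒ Z over [I-1,I-2,II-1,II-2,II-3,III-1]: 1 consistent

II-3 ∈ {QQ UU Zz, QQ Uu Zz, Qq UU Zz, Qq Uu Zz}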